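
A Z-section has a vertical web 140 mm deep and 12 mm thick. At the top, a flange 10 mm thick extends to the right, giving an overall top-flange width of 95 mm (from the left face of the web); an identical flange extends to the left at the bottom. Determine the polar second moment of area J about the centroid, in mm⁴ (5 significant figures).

Treat the section as a set of non-overlapping primitives; coordinates are from the bounding-box lower-left.
Web: 12 × 140, A = 1 680 mm², y = 70 mm, Ī = 2 744 000 mm⁴.
Top flange (beyond web): 83 × 10, A = 830 mm², y = 135 mm, Ī = 6916.667 mm⁴.
Bottom flange (beyond web): 83 × 10, A = 830 mm², y = 5 mm, Ī = 6916.667 mm⁴.
Centroid: ȳ = ΣA·y / ΣA = 70 mm.
Transfer each piece to the centroidal x-axis using Ī + A·d² with d = y − 70:
  web: d = 0 mm → contributes +2 744 000 mm⁴
  top flange (beyond web): d = 65 mm → contributes +3 513 667 mm⁴
  bottom flange (beyond web): d = -65 mm → contributes +3 513 667 mm⁴
Total I = 9 771 333 mm⁴.
For the y-axis: x̄ = 89 mm.
Repeating about the centroidal y-axis gives I_y = 4 718 513 mm⁴.
Polar second moment: J = I_x + I_y = 14 489 847 mm⁴.

J ≈ 1.4490 × 10⁷ mm⁴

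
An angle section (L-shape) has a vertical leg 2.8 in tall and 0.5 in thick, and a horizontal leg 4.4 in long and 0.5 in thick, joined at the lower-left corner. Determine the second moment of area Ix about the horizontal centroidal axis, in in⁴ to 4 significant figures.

Ix ≈ 2.033 in⁴

Treat the section as a set of non-overlapping primitives; coordinates are from the bounding-box lower-left.
Vertical leg: 0.5 × 2.8, A = 1.4 in², y = 1.4 in, Ī = 0.914667 in⁴.
Horizontal leg (remainder): 3.9 × 0.5, A = 1.95 in², y = 0.25 in, Ī = 0.040625 in⁴.
Centroid: ȳ = ΣA·y / ΣA = 0.730597 in.
Transfer each piece to the horizontal centroidal axis using Ī + A·d² with d = y − 0.730597:
  vertical leg: d = 0.669403 in → contributes +1.54201 in⁴
  horizontal leg (remainder): d = -0.480597 in → contributes +0.491023 in⁴
Total I = 2.03303 in⁴.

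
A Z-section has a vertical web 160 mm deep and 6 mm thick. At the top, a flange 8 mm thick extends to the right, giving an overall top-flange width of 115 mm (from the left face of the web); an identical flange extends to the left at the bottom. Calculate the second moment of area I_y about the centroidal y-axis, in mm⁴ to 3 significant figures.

Treat the section as a set of non-overlapping primitives; coordinates are from the bounding-box lower-left.
Web: 6 × 160, A = 960 mm², x = 112 mm, Ī = 2 880 mm⁴.
Top flange (beyond web): 109 × 8, A = 872 mm², x = 169.5 mm, Ī = 863 353 mm⁴.
Bottom flange (beyond web): 109 × 8, A = 872 mm², x = 54.5 mm, Ī = 863 353 mm⁴.
Centroid: x̄ = ΣA·x / ΣA = 112 mm.
Transfer each piece to the centroidal y-axis using Ī + A·d² with d = x − 112:
  web: d = 0 mm → contributes +2 880 mm⁴
  top flange (beyond web): d = 57.5 mm → contributes +3 746 403 mm⁴
  bottom flange (beyond web): d = -57.5 mm → contributes +3 746 403 mm⁴
Total I = 7 495 685 mm⁴.

I_y ≈ 7.50 × 10⁶ mm⁴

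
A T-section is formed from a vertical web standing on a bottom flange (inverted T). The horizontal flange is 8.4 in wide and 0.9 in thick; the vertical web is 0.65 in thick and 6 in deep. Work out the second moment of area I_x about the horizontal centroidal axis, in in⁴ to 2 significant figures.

Split into non-overlapping primitives; take the origin at the lower-left of the bounding box.
Flange: 8.4 × 0.9, A = 7.56 in², y = 0.45 in, Ī = 0.5103 in⁴.
Web: 0.65 × 6, A = 3.9 in², y = 3.9 in, Ī = 11.7 in⁴.
Centroid: ȳ = ΣA·y / ΣA = 1.624 in.
Transfer each piece to the horizontal centroidal axis using Ī + A·d² with d = y − 1.624:
  flange: d = -1.174 in → contributes +10.93 in⁴
  web: d = 2.276 in → contributes +31.9 in⁴
Total I = 42.83 in⁴.

I_x ≈ 43 in⁴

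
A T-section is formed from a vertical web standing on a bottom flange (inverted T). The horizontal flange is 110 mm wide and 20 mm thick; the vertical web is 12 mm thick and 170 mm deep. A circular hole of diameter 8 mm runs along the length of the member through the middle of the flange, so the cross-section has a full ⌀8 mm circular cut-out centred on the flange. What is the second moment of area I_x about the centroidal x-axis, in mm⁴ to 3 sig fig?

I_x ≈ 1.44 × 10⁷ mm⁴

Split into non-overlapping primitives; take the origin at the lower-left of the bounding box.
Flange: 110 × 20, A = 2 200 mm², y = 10 mm, Ī = 73 333 mm⁴.
Web: 12 × 170, A = 2 040 mm², y = 105 mm, Ī = 4 913 000 mm⁴.
Hole (subtracted): ⌀8, A = 50.265 mm², y = 10 mm, Ī = 201.06 mm⁴.
Centroid: ȳ = ΣA·y / ΣA = 56.256 mm.
Transfer each piece to the centroidal x-axis using Ī + A·d² with d = y − 56.256:
  flange: d = -46.256 mm → contributes +4 780 474 mm⁴
  web: d = 48.744 mm → contributes +9 760 011 mm⁴
  hole: d = -46.256 mm → contributes −107 750 mm⁴
Total I = 14 432 736 mm⁴.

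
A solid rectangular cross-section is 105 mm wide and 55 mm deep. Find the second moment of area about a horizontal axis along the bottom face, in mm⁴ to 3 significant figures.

The section: 105 × 55, A = 5 775 mm², y = 27.5 mm, Ī = 1 455 781 mm⁴.
Transfer it to the bottom edge using Ī + A·d² with d = y − 0:
  the section: d = 27.5 mm → contributes +5 823 125 mm⁴
Total I = 5 823 125 mm⁴.

I_base ≈ 5.82 × 10⁶ mm⁴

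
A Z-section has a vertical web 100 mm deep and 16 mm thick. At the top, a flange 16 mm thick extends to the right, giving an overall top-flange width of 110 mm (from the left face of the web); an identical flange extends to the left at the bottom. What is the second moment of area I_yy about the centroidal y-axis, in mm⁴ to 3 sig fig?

Treat the section as a set of non-overlapping primitives; coordinates are from the bounding-box lower-left.
Web: 16 × 100, A = 1 600 mm², x = 102 mm, Ī = 34 133 mm⁴.
Top flange (beyond web): 94 × 16, A = 1 504 mm², x = 157 mm, Ī = 1 107 445 mm⁴.
Bottom flange (beyond web): 94 × 16, A = 1 504 mm², x = 47 mm, Ī = 1 107 445 mm⁴.
Centroid: x̄ = ΣA·x / ΣA = 102 mm.
Transfer each piece to the centroidal y-axis using Ī + A·d² with d = x − 102:
  web: d = 0 mm → contributes +34 133 mm⁴
  top flange (beyond web): d = 55 mm → contributes +5 657 045 mm⁴
  bottom flange (beyond web): d = -55 mm → contributes +5 657 045 mm⁴
Total I = 11 348 224 mm⁴.

I_yy ≈ 1.13 × 10⁷ mm⁴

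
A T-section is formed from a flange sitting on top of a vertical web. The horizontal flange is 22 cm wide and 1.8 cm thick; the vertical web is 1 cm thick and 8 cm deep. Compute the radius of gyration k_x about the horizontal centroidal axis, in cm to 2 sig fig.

k_x ≈ 2.1 cm

Break the section into simple shapes (no overlaps), measuring from the bottom-left corner of the bounding box.
Flange: 22 × 1.8, A = 39.6 cm², y = 8.9 cm, Ī = 10.69 cm⁴.
Web: 1 × 8, A = 8 cm², y = 4 cm, Ī = 42.67 cm⁴.
Centroid: ȳ = ΣA·y / ΣA = 8.076 cm.
Transfer each piece to the horizontal centroidal axis using Ī + A·d² with d = y − 8.076:
  flange: d = 0.8235 cm → contributes +37.55 cm⁴
  web: d = -4.076 cm → contributes +175.6 cm⁴
Total I = 213.2 cm⁴.
Radius of gyration: k = √(I/A) = √(213.2 / 47.6) = 2.116 cm.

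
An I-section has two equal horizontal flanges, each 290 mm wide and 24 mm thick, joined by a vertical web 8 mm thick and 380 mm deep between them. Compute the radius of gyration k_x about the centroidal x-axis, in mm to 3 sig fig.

k_x ≈ 189 mm

Split into non-overlapping primitives; take the origin at the lower-left of the bounding box.
Bottom flange: 290 × 24, A = 6 960 mm², y = 12 mm, Ī = 334 080 mm⁴.
Web: 8 × 380, A = 3 040 mm², y = 214 mm, Ī = 36 581 333 mm⁴.
Top flange: 290 × 24, A = 6 960 mm², y = 416 mm, Ī = 334 080 mm⁴.
By symmetry the centroid is at mid-height, ȳ = 214 mm.
Transfer each piece to the centroidal x-axis using Ī + A·d² with d = y − 214:
  bottom flange: d = -202 mm → contributes +284 329 920 mm⁴
  web: d = 0 mm → contributes +36 581 333 mm⁴
  top flange: d = 202 mm → contributes +284 329 920 mm⁴
Total I = 605 241 173 mm⁴.
Radius of gyration: k = √(I/A) = √(605 241 173 / 16 960) = 188.91 mm.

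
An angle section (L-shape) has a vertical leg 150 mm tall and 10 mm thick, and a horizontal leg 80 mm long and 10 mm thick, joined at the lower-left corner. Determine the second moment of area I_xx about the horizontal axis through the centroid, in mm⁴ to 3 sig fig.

Split into non-overlapping primitives; take the origin at the lower-left of the bounding box.
Vertical leg: 10 × 150, A = 1 500 mm², y = 75 mm, Ī = 2 812 500 mm⁴.
Horizontal leg (remainder): 70 × 10, A = 700 mm², y = 5 mm, Ī = 5833.3 mm⁴.
Centroid: ȳ = ΣA·y / ΣA = 52.727 mm.
Transfer each piece to the horizontal axis through the centroid using Ī + A·d² with d = y − 52.727:
  vertical leg: d = 22.273 mm → contributes +3 556 612 mm⁴
  horizontal leg (remainder): d = -47.727 mm → contributes +1 600 358 mm⁴
Total I = 5 156 970 mm⁴.

I_xx ≈ 5.16 × 10⁶ mm⁴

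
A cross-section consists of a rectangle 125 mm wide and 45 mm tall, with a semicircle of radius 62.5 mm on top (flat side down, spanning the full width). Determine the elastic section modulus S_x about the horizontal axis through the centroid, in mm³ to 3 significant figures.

Treat the section as a set of non-overlapping primitives; coordinates are from the bounding-box lower-left.
Rectangular body: 125 × 45, A = 5 625 mm², y = 22.5 mm, Ī = 949 219 mm⁴.
Semicircular cap: semicircle r = 62.5, A = 6135.9 mm², y = 71.526 mm, Ī = 1 674 758 mm⁴.
Centroid: ȳ = ΣA·y / ΣA = 48.078 mm.
Transfer each piece to the horizontal axis through the centroid using Ī + A·d² with d = y − 48.078:
  rectangular body: d = -25.578 mm → contributes +4 629 232 mm⁴
  semicircular cap: d = 23.448 mm → contributes +5 048 346 mm⁴
Total I = 9 677 577 mm⁴.
Extreme fibre distance c = 59.422 mm; S = I/c = 162 861 mm³.

S_x ≈ 1.63 × 10⁵ mm³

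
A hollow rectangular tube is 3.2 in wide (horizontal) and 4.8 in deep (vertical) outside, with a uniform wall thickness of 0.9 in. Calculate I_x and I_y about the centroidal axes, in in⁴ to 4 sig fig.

Break the section into simple shapes (no overlaps), measuring from the bottom-left corner of the bounding box.
Outer rectangle: 3.2 × 4.8, A = 15.36 in², y = 2.4 in, Ī = 29.4912 in⁴.
Inner void (subtracted): 1.4 × 3, A = 4.2 in², y = 2.4 in, Ī = 3.15 in⁴.
By symmetry the centroid is at mid-height, ȳ = 2.4 in.
All pieces are centred on the centroidal x-axis, so I = ΣĪ (holes subtracted) = 26.3412 in⁴.
Repeating about the centroidal y-axis gives I_y = 12.4212 in⁴.

I_x ≈ 26.34 in⁴, I_y ≈ 12.42 in⁴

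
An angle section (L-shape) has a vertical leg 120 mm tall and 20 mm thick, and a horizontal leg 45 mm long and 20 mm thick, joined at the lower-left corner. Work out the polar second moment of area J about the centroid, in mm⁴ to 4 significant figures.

J ≈ 4.247 × 10⁶ mm⁴

Treat the section as a set of non-overlapping primitives; coordinates are from the bounding-box lower-left.
Vertical leg: 20 × 120, A = 2 400 mm², y = 60 mm, Ī = 2 880 000 mm⁴.
Horizontal leg (remainder): 25 × 20, A = 500 mm², y = 10 mm, Ī = 16666.7 mm⁴.
Centroid: ȳ = ΣA·y / ΣA = 51.3793 mm.
Transfer each piece to the centroidal x-axis using Ī + A·d² with d = y − 51.3793:
  vertical leg: d = 8.62069 mm → contributes +3 058 359 mm⁴
  horizontal leg (remainder): d = -41.3793 mm → contributes +872 790 mm⁴
Total I = 3 931 149 mm⁴.
For the y-axis: x̄ = 13.8793 mm.
Repeating about the centroidal y-axis gives I_y = 315 524 mm⁴.
Polar second moment: J = I_x + I_y = 4 246 674 mm⁴.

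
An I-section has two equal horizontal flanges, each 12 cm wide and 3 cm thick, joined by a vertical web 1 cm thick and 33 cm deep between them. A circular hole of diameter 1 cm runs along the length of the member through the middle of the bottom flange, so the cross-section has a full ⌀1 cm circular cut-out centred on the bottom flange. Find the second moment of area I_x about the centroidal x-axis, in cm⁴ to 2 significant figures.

I_x ≈ 2.6 × 10⁴ cm⁴

Split into non-overlapping primitives; take the origin at the lower-left of the bounding box.
Bottom flange: 12 × 3, A = 36 cm², y = 1.5 cm, Ī = 27 cm⁴.
Web: 1 × 33, A = 33 cm², y = 19.5 cm, Ī = 2 995 cm⁴.
Top flange: 12 × 3, A = 36 cm², y = 37.5 cm, Ī = 27 cm⁴.
Hole (subtracted): ⌀1, A = 0.7854 cm², y = 1.5 cm, Ī = 0.04909 cm⁴.
Centroid: ȳ = ΣA·y / ΣA = 19.64 cm.
Transfer each piece to the centroidal x-axis using Ī + A·d² with d = y − 19.64:
  bottom flange: d = -18.14 cm → contributes +11 867 cm⁴
  web: d = -0.1357 cm → contributes +2 995 cm⁴
  top flange: d = 17.86 cm → contributes +11 516 cm⁴
  hole: d = -18.14 cm → contributes −258.4 cm⁴
Total I = 26 120 cm⁴.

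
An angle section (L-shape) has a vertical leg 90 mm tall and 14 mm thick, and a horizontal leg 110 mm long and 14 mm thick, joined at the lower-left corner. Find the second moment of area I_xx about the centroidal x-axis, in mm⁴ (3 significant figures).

Break the section into simple shapes (no overlaps), measuring from the bottom-left corner of the bounding box.
Vertical leg: 14 × 90, A = 1 260 mm², y = 45 mm, Ī = 850 500 mm⁴.
Horizontal leg (remainder): 96 × 14, A = 1 344 mm², y = 7 mm, Ī = 21 952 mm⁴.
Centroid: ȳ = ΣA·y / ΣA = 25.387 mm.
Transfer each piece to the centroidal x-axis using Ī + A·d² with d = y − 25.387:
  vertical leg: d = 19.613 mm → contributes +1 335 179 mm⁴
  horizontal leg (remainder): d = -18.387 mm → contributes +476 339 mm⁴
Total I = 1 811 518 mm⁴.

I_xx ≈ 1.81 × 10⁶ mm⁴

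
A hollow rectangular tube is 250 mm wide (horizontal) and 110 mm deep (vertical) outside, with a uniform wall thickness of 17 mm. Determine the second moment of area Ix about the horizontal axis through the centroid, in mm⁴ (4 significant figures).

Treat the section as a set of non-overlapping primitives; coordinates are from the bounding-box lower-left.
Outer rectangle: 250 × 110, A = 27 500 mm², y = 55 mm, Ī = 27 729 167 mm⁴.
Inner void (subtracted): 216 × 76, A = 16 416 mm², y = 55 mm, Ī = 7 901 568 mm⁴.
By symmetry the centroid is at mid-height, ȳ = 55 mm.
All pieces are centred on the horizontal axis through the centroid, so I = ΣĪ (holes subtracted) = 19 827 599 mm⁴.

Ix ≈ 1.983 × 10⁷ mm⁴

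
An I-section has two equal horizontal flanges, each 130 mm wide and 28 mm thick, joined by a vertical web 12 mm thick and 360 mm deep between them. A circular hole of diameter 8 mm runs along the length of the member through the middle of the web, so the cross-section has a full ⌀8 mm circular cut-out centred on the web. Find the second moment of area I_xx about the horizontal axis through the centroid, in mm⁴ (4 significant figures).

Split into non-overlapping primitives; take the origin at the lower-left of the bounding box.
Bottom flange: 130 × 28, A = 3 640 mm², y = 14 mm, Ī = 237 813 mm⁴.
Web: 12 × 360, A = 4 320 mm², y = 208 mm, Ī = 46 656 000 mm⁴.
Top flange: 130 × 28, A = 3 640 mm², y = 402 mm, Ī = 237 813 mm⁴.
Hole (subtracted): ⌀8, A = 50.2655 mm², y = 208 mm, Ī = 201.062 mm⁴.
By symmetry the centroid is at mid-height, ȳ = 208 mm.
Transfer each piece to the horizontal axis through the centroid using Ī + A·d² with d = y − 208:
  bottom flange: d = -194 mm → contributes +137 232 853 mm⁴
  web: d = 0 mm → contributes +46 656 000 mm⁴
  top flange: d = 194 mm → contributes +137 232 853 mm⁴
  hole: d = 0 mm → contributes −201.062 mm⁴
Total I = 321 121 506 mm⁴.

I_xx ≈ 3.211 × 10⁸ mm⁴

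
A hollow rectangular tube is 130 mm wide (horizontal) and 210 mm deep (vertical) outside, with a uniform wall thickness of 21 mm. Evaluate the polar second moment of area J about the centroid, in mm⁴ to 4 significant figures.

J ≈ 9.446 × 10⁷ mm⁴

Treat the section as a set of non-overlapping primitives; coordinates are from the bounding-box lower-left.
Outer rectangle: 130 × 210, A = 27 300 mm², y = 105 mm, Ī = 100 327 500 mm⁴.
Inner void (subtracted): 88 × 168, A = 14 784 mm², y = 105 mm, Ī = 34 771 968 mm⁴.
By symmetry the centroid is at mid-height, ȳ = 105 mm.
All pieces are centred on the centroidal x-axis, so I = ΣĪ (holes subtracted) = 65 555 532 mm⁴.
Repeating about the centroidal y-axis gives I_y = 28 906 892 mm⁴.
Polar second moment: J = I_x + I_y = 94 462 424 mm⁴.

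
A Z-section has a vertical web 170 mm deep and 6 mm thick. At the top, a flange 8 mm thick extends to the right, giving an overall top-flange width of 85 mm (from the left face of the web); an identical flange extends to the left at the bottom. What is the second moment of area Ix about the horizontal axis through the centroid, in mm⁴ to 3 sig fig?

Split into non-overlapping primitives; take the origin at the lower-left of the bounding box.
Web: 6 × 170, A = 1 020 mm², y = 85 mm, Ī = 2 456 500 mm⁴.
Top flange (beyond web): 79 × 8, A = 632 mm², y = 166 mm, Ī = 3370.7 mm⁴.
Bottom flange (beyond web): 79 × 8, A = 632 mm², y = 4 mm, Ī = 3370.7 mm⁴.
Centroid: ȳ = ΣA·y / ΣA = 85 mm.
Transfer each piece to the horizontal axis through the centroid using Ī + A·d² with d = y − 85:
  web: d = 0 mm → contributes +2 456 500 mm⁴
  top flange (beyond web): d = 81 mm → contributes +4 149 923 mm⁴
  bottom flange (beyond web): d = -81 mm → contributes +4 149 923 mm⁴
Total I = 10 756 345 mm⁴.

Ix ≈ 1.08 × 10⁷ mm⁴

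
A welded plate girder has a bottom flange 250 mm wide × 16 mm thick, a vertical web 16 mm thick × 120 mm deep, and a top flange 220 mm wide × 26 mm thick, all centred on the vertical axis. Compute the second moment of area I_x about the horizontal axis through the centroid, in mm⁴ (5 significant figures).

I_x ≈ 4.9869 × 10⁷ mm⁴

Split into non-overlapping primitives; take the origin at the lower-left of the bounding box.
Bottom plate: 250 × 16, A = 4 000 mm², y = 8 mm, Ī = 85333.33 mm⁴.
Web plate: 16 × 120, A = 1 920 mm², y = 76 mm, Ī = 2 304 000 mm⁴.
Top plate: 220 × 26, A = 5 720 mm², y = 149 mm, Ī = 322226.7 mm⁴.
Centroid: ȳ = ΣA·y / ΣA = 88.50515 mm.
Transfer each piece to the horizontal axis through the centroid using Ī + A·d² with d = y − 88.50515:
  bottom plate: d = -80.50515 mm → contributes +26 009 653 mm⁴
  web plate: d = -12.50515 mm → contributes +2 604 247 mm⁴
  top plate: d = 60.49485 mm → contributes +21 255 289 mm⁴
Total I = 49 869 190 mm⁴.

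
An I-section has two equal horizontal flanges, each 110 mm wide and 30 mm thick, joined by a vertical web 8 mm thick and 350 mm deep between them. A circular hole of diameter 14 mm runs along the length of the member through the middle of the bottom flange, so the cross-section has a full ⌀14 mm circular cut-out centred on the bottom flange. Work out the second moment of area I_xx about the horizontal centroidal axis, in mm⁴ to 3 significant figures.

I_xx ≈ 2.62 × 10⁸ mm⁴

Treat the section as a set of non-overlapping primitives; coordinates are from the bounding-box lower-left.
Bottom flange: 110 × 30, A = 3 300 mm², y = 15 mm, Ī = 247 500 mm⁴.
Web: 8 × 350, A = 2 800 mm², y = 205 mm, Ī = 28 583 333 mm⁴.
Top flange: 110 × 30, A = 3 300 mm², y = 395 mm, Ī = 247 500 mm⁴.
Hole (subtracted): ⌀14, A = 153.94 mm², y = 15 mm, Ī = 1885.7 mm⁴.
Centroid: ȳ = ΣA·y / ΣA = 208.16 mm.
Transfer each piece to the horizontal centroidal axis using Ī + A·d² with d = y − 208.16:
  bottom flange: d = -193.16 mm → contributes +123 377 322 mm⁴
  web: d = -3.1633 mm → contributes +28 611 352 mm⁴
  top flange: d = 186.84 mm → contributes +115 443 722 mm⁴
  hole: d = -193.16 mm → contributes −5 745 632 mm⁴
Total I = 261 686 763 mm⁴.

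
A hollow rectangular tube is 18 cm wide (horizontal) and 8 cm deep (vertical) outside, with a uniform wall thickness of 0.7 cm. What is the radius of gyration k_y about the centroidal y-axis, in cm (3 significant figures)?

Break the section into simple shapes (no overlaps), measuring from the bottom-left corner of the bounding box.
Outer rectangle: 18 × 8, A = 144 cm², x = 9 cm, Ī = 3 888 cm⁴.
Inner void (subtracted): 16.6 × 6.6, A = 109.56 cm², x = 9 cm, Ī = 2515.9 cm⁴.
By symmetry the centroid is at mid-width, x̄ = 9 cm.
All pieces are centred on the centroidal y-axis, so I = ΣĪ (holes subtracted) = 1372.1 cm⁴.
Radius of gyration: k = √(I/A) = √(1372.1 / 34.44) = 6.312 cm.

k_y ≈ 6.31 cm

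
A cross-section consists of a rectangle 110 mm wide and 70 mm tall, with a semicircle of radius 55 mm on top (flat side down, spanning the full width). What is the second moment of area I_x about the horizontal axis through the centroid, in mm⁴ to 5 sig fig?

I_x ≈ 1.4150 × 10⁷ mm⁴

Decompose the section into non-overlapping parts with the origin at the bottom-left of its bounding rectangle.
Rectangular body: 110 × 70, A = 7 700 mm², y = 35 mm, Ī = 3 144 167 mm⁴.
Semicircular cap: semicircle r = 55, A = 4751.659 mm², y = 93.34272 mm, Ī = 1 004 345 mm⁴.
Centroid: ȳ = ΣA·y / ΣA = 57.26408 mm.
Transfer each piece to the horizontal axis through the centroid using Ī + A·d² with d = y − 57.26408:
  rectangular body: d = -22.26408 mm → contributes +6 960 974 mm⁴
  semicircular cap: d = 36.07865 mm → contributes +7 189 430 mm⁴
Total I = 14 150 404 mm⁴.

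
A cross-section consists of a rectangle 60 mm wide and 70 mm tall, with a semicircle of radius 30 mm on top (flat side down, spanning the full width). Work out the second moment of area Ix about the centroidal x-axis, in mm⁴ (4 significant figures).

Ix ≈ 4.214 × 10⁶ mm⁴

Decompose the section into non-overlapping parts with the origin at the bottom-left of its bounding rectangle.
Rectangular body: 60 × 70, A = 4 200 mm², y = 35 mm, Ī = 1 715 000 mm⁴.
Semicircular cap: semicircle r = 30, A = 1413.72 mm², y = 82.7324 mm, Ī = 88903.1 mm⁴.
Centroid: ȳ = ΣA·y / ΣA = 47.0206 mm.
Transfer each piece to the centroidal x-axis using Ī + A·d² with d = y − 47.0206:
  rectangular body: d = -12.0206 mm → contributes +2 321 875 mm⁴
  semicircular cap: d = 35.7118 mm → contributes +1 891 865 mm⁴
Total I = 4 213 740 mm⁴.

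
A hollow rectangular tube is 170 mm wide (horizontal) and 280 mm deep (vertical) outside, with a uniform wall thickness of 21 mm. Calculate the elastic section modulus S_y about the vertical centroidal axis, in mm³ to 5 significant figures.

S_y ≈ 8.5933 × 10⁵ mm³

Split into non-overlapping primitives; take the origin at the lower-left of the bounding box.
Outer rectangle: 170 × 280, A = 47 600 mm², x = 85 mm, Ī = 114 636 667 mm⁴.
Inner void (subtracted): 128 × 238, A = 30 464 mm², x = 85 mm, Ī = 41 593 515 mm⁴.
By symmetry the centroid is at mid-width, x̄ = 85 mm.
All pieces are centred on the vertical centroidal axis, so I = ΣĪ (holes subtracted) = 73 043 152 mm⁴.
Extreme fibre distance c = 85 mm; S = I/c = 859331.2 mm³.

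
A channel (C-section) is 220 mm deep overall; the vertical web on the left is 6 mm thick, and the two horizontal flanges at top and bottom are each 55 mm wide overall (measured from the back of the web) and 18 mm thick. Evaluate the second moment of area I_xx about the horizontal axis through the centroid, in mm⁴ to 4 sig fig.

I_xx ≈ 2.337 × 10⁷ mm⁴

Split into non-overlapping primitives; take the origin at the lower-left of the bounding box.
Web: 6 × 220, A = 1 320 mm², y = 110 mm, Ī = 5 324 000 mm⁴.
Top flange (beyond web): 49 × 18, A = 882 mm², y = 211 mm, Ī = 23 814 mm⁴.
Bottom flange (beyond web): 49 × 18, A = 882 mm², y = 9 mm, Ī = 23 814 mm⁴.
By symmetry the centroid is at mid-height, ȳ = 110 mm.
Transfer each piece to the horizontal axis through the centroid using Ī + A·d² with d = y − 110:
  web: d = 0 mm → contributes +5 324 000 mm⁴
  top flange (beyond web): d = 101 mm → contributes +9 021 096 mm⁴
  bottom flange (beyond web): d = -101 mm → contributes +9 021 096 mm⁴
Total I = 23 366 192 mm⁴.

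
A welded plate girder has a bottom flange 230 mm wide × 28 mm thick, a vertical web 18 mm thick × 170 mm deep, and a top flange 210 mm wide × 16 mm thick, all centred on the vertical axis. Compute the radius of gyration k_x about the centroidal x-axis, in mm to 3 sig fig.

Split into non-overlapping primitives; take the origin at the lower-left of the bounding box.
Bottom plate: 230 × 28, A = 6 440 mm², y = 14 mm, Ī = 420 747 mm⁴.
Web plate: 18 × 170, A = 3 060 mm², y = 113 mm, Ī = 7 369 500 mm⁴.
Top plate: 210 × 16, A = 3 360 mm², y = 206 mm, Ī = 71 680 mm⁴.
Centroid: ȳ = ΣA·y / ΣA = 87.722 mm.
Transfer each piece to the centroidal x-axis using Ī + A·d² with d = y − 87.722:
  bottom plate: d = -73.722 mm → contributes +35 421 354 mm⁴
  web plate: d = 25.278 mm → contributes +9 324 830 mm⁴
  top plate: d = 118.28 mm → contributes +47 077 327 mm⁴
Total I = 91 823 510 mm⁴.
Radius of gyration: k = √(I/A) = √(91 823 510 / 12 860) = 84.5 mm.

k_x ≈ 84.5 mm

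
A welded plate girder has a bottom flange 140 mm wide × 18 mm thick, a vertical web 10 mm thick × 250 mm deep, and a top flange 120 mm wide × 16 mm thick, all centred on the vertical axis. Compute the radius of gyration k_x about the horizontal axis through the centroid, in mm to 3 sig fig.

k_x ≈ 115 mm

Treat the section as a set of non-overlapping primitives; coordinates are from the bounding-box lower-left.
Bottom plate: 140 × 18, A = 2 520 mm², y = 9 mm, Ī = 68 040 mm⁴.
Web plate: 10 × 250, A = 2 500 mm², y = 143 mm, Ī = 13 020 833 mm⁴.
Top plate: 120 × 16, A = 1 920 mm², y = 276 mm, Ī = 40 960 mm⁴.
Centroid: ȳ = ΣA·y / ΣA = 131.14 mm.
Transfer each piece to the horizontal axis through the centroid using Ī + A·d² with d = y − 131.14:
  bottom plate: d = -122.14 mm → contributes +37 660 824 mm⁴
  web plate: d = 11.862 mm → contributes +13 372 581 mm⁴
  top plate: d = 144.86 mm → contributes +40 331 975 mm⁴
Total I = 91 365 381 mm⁴.
Radius of gyration: k = √(I/A) = √(91 365 381 / 6 940) = 114.74 mm.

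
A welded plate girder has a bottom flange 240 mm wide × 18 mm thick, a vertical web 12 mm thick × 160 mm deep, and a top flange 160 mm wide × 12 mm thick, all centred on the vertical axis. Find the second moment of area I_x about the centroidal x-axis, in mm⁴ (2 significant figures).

Decompose the section into non-overlapping parts with the origin at the bottom-left of its bounding rectangle.
Bottom plate: 240 × 18, A = 4 320 mm², y = 9 mm, Ī = 116 640 mm⁴.
Web plate: 12 × 160, A = 1 920 mm², y = 98 mm, Ī = 4 096 000 mm⁴.
Top plate: 160 × 12, A = 1 920 mm², y = 184 mm, Ī = 23 040 mm⁴.
Centroid: ȳ = ΣA·y / ΣA = 71.12 mm.
Transfer each piece to the centroidal x-axis using Ī + A·d² with d = y − 71.12:
  bottom plate: d = -62.12 mm → contributes +16 785 801 mm⁴
  web plate: d = 26.88 mm → contributes +5 483 509 mm⁴
  top plate: d = 112.9 mm → contributes +24 488 497 mm⁴
Total I = 46 757 807 mm⁴.

I_x ≈ 4.7 × 10⁷ mm⁴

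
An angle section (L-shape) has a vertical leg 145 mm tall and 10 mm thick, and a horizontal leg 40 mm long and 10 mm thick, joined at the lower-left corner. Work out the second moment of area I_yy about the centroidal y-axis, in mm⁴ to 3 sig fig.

Split into non-overlapping primitives; take the origin at the lower-left of the bounding box.
Vertical leg: 10 × 145, A = 1 450 mm², x = 5 mm, Ī = 12 083 mm⁴.
Horizontal leg (remainder): 30 × 10, A = 300 mm², x = 25 mm, Ī = 22 500 mm⁴.
Centroid: x̄ = ΣA·x / ΣA = 8.4286 mm.
Transfer each piece to the centroidal y-axis using Ī + A·d² with d = x − 8.4286:
  vertical leg: d = -3.4286 mm → contributes +29 128 mm⁴
  horizontal leg (remainder): d = 16.571 mm → contributes +104 884 mm⁴
Total I = 134 012 mm⁴.

I_yy ≈ 1.34 × 10⁵ mm⁴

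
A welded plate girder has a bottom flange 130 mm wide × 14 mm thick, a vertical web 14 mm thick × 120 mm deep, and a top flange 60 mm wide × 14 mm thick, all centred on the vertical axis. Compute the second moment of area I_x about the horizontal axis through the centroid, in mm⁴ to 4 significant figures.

I_x ≈ 1.301 × 10⁷ mm⁴

Split into non-overlapping primitives; take the origin at the lower-left of the bounding box.
Bottom plate: 130 × 14, A = 1 820 mm², y = 7 mm, Ī = 29726.7 mm⁴.
Web plate: 14 × 120, A = 1 680 mm², y = 74 mm, Ī = 2 016 000 mm⁴.
Top plate: 60 × 14, A = 840 mm², y = 141 mm, Ī = 13 720 mm⁴.
Centroid: ȳ = ΣA·y / ΣA = 58.871 mm.
Transfer each piece to the horizontal axis through the centroid using Ī + A·d² with d = y − 58.871:
  bottom plate: d = -51.871 mm → contributes +4 926 614 mm⁴
  web plate: d = 15.129 mm → contributes +2 400 531 mm⁴
  top plate: d = 82.129 mm → contributes +5 679 669 mm⁴
Total I = 13 006 814 mm⁴.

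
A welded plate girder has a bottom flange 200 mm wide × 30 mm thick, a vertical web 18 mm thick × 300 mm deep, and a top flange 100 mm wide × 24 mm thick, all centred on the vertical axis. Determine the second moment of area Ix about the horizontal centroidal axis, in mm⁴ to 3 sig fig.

Break the section into simple shapes (no overlaps), measuring from the bottom-left corner of the bounding box.
Bottom plate: 200 × 30, A = 6 000 mm², y = 15 mm, Ī = 450 000 mm⁴.
Web plate: 18 × 300, A = 5 400 mm², y = 180 mm, Ī = 40 500 000 mm⁴.
Top plate: 100 × 24, A = 2 400 mm², y = 342 mm, Ī = 115 200 mm⁴.
Centroid: ȳ = ΣA·y / ΣA = 136.43 mm.
Transfer each piece to the horizontal centroidal axis using Ī + A·d² with d = y − 136.43:
  bottom plate: d = -121.43 mm → contributes +88 928 439 mm⁴
  web plate: d = 43.565 mm → contributes +50 748 812 mm⁴
  top plate: d = 205.57 mm → contributes +101 532 141 mm⁴
Total I = 241 209 391 mm⁴.

Ix ≈ 2.41 × 10⁸ mm⁴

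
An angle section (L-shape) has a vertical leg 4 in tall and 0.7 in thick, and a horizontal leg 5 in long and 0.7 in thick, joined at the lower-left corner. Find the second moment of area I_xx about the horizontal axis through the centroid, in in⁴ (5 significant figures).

Break the section into simple shapes (no overlaps), measuring from the bottom-left corner of the bounding box.
Vertical leg: 0.7 × 4, A = 2.8 in², y = 2 in, Ī = 3.733333 in⁴.
Horizontal leg (remainder): 4.3 × 0.7, A = 3.01 in², y = 0.35 in, Ī = 0.1229083 in⁴.
Centroid: ȳ = ΣA·y / ΣA = 1.145181 in.
Transfer each piece to the horizontal axis through the centroid using Ī + A·d² with d = y − 1.145181:
  vertical leg: d = 0.8548193 in → contributes +5.779338 in⁴
  horizontal leg (remainder): d = -0.7951807 in → contributes +2.026169 in⁴
Total I = 7.805507 in⁴.

I_xx ≈ 7.8055 in⁴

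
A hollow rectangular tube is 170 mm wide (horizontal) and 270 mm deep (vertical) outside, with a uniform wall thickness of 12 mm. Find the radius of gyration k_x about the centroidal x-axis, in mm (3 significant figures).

k_x ≈ 98.9 mm

Break the section into simple shapes (no overlaps), measuring from the bottom-left corner of the bounding box.
Outer rectangle: 170 × 270, A = 45 900 mm², y = 135 mm, Ī = 278 842 500 mm⁴.
Inner void (subtracted): 146 × 246, A = 35 916 mm², y = 135 mm, Ī = 181 124 388 mm⁴.
By symmetry the centroid is at mid-height, ȳ = 135 mm.
All pieces are centred on the centroidal x-axis, so I = ΣĪ (holes subtracted) = 97 718 112 mm⁴.
Radius of gyration: k = √(I/A) = √(97 718 112 / 9 984) = 98.932 mm.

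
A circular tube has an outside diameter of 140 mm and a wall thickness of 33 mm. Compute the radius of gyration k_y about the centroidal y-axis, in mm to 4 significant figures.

k_y ≈ 39.59 mm

Treat the section as a set of non-overlapping primitives; coordinates are from the bounding-box lower-left.
Outer circle: ⌀140, A = 15393.8 mm², x = 70 mm, Ī = 18 857 410 mm⁴.
Bore (subtracted): ⌀74, A = 4300.84 mm², x = 70 mm, Ī = 1 471 963 mm⁴.
By symmetry the centroid is at mid-width, x̄ = 70 mm.
All pieces are centred on the centroidal y-axis, so I = ΣĪ (holes subtracted) = 17 385 447 mm⁴.
Radius of gyration: k = √(I/A) = √(17 385 447 / 11 093) = 39.5885 mm.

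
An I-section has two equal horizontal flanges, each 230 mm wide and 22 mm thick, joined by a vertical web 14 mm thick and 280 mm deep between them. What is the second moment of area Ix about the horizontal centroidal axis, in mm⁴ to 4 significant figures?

Treat the section as a set of non-overlapping primitives; coordinates are from the bounding-box lower-left.
Bottom flange: 230 × 22, A = 5 060 mm², y = 11 mm, Ī = 204 087 mm⁴.
Web: 14 × 280, A = 3 920 mm², y = 162 mm, Ī = 25 610 667 mm⁴.
Top flange: 230 × 22, A = 5 060 mm², y = 313 mm, Ī = 204 087 mm⁴.
By symmetry the centroid is at mid-height, ȳ = 162 mm.
Transfer each piece to the horizontal centroidal axis using Ī + A·d² with d = y − 162:
  bottom flange: d = -151 mm → contributes +115 577 147 mm⁴
  web: d = 0 mm → contributes +25 610 667 mm⁴
  top flange: d = 151 mm → contributes +115 577 147 mm⁴
Total I = 256 764 960 mm⁴.

Ix ≈ 2.568 × 10⁸ mm⁴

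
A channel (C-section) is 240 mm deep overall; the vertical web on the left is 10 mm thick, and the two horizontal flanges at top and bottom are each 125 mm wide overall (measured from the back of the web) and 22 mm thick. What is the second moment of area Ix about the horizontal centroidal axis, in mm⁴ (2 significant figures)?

Ix ≈ 7.2 × 10⁷ mm⁴

Split into non-overlapping primitives; take the origin at the lower-left of the bounding box.
Web: 10 × 240, A = 2 400 mm², y = 120 mm, Ī = 11 520 000 mm⁴.
Top flange (beyond web): 115 × 22, A = 2 530 mm², y = 229 mm, Ī = 102 043 mm⁴.
Bottom flange (beyond web): 115 × 22, A = 2 530 mm², y = 11 mm, Ī = 102 043 mm⁴.
By symmetry the centroid is at mid-height, ȳ = 120 mm.
Transfer each piece to the horizontal centroidal axis using Ī + A·d² with d = y − 120:
  web: d = 0 mm → contributes +11 520 000 mm⁴
  top flange (beyond web): d = 109 mm → contributes +30 160 973 mm⁴
  bottom flange (beyond web): d = -109 mm → contributes +30 160 973 mm⁴
Total I = 71 841 947 mm⁴.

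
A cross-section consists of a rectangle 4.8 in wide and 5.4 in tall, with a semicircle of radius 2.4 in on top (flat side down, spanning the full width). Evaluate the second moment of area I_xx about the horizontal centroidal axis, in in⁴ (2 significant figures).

I_xx ≈ 160 in⁴

Break the section into simple shapes (no overlaps), measuring from the bottom-left corner of the bounding box.
Rectangular body: 4.8 × 5.4, A = 25.92 in², y = 2.7 in, Ī = 62.99 in⁴.
Semicircular cap: semicircle r = 2.4, A = 9.048 in², y = 6.419 in, Ī = 3.641 in⁴.
Centroid: ȳ = ΣA·y / ΣA = 3.662 in.
Transfer each piece to the horizontal centroidal axis using Ī + A·d² with d = y − 3.662:
  rectangular body: d = -0.9622 in → contributes +86.98 in⁴
  semicircular cap: d = 2.756 in → contributes +72.39 in⁴
Total I = 159.4 in⁴.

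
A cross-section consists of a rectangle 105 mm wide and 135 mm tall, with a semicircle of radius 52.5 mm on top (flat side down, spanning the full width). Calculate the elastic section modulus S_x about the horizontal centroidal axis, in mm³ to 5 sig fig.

S_x ≈ 4.9595 × 10⁵ mm³

Break the section into simple shapes (no overlaps), measuring from the bottom-left corner of the bounding box.
Rectangular body: 105 × 135, A = 14 175 mm², y = 67.5 mm, Ī = 21 528 281 mm⁴.
Semicircular cap: semicircle r = 52.5, A = 4329.507 mm², y = 157.2817 mm, Ī = 833814.2 mm⁴.
Centroid: ȳ = ΣA·y / ΣA = 88.50626 mm.
Transfer each piece to the horizontal centroidal axis using Ī + A·d² with d = y − 88.50626:
  rectangular body: d = -21.00626 mm → contributes +27 783 184 mm⁴
  semicircular cap: d = 68.77543 mm → contributes +21 312 644 mm⁴
Total I = 49 095 828 mm⁴.
Extreme fibre distance c = 98.99374 mm; S = I/c = 495948.8 mm³.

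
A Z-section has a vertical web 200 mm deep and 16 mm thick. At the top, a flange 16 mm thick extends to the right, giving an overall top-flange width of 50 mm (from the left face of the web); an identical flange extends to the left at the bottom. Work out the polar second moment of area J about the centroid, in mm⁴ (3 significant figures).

J ≈ 2.08 × 10⁷ mm⁴

Split into non-overlapping primitives; take the origin at the lower-left of the bounding box.
Web: 16 × 200, A = 3 200 mm², y = 100 mm, Ī = 10 666 667 mm⁴.
Top flange (beyond web): 34 × 16, A = 544 mm², y = 192 mm, Ī = 11 605 mm⁴.
Bottom flange (beyond web): 34 × 16, A = 544 mm², y = 8 mm, Ī = 11 605 mm⁴.
Centroid: ȳ = ΣA·y / ΣA = 100 mm.
Transfer each piece to the centroidal x-axis using Ī + A·d² with d = y − 100:
  web: d = 0 mm → contributes +10 666 667 mm⁴
  top flange (beyond web): d = 92 mm → contributes +4 616 021 mm⁴
  bottom flange (beyond web): d = -92 mm → contributes +4 616 021 mm⁴
Total I = 19 898 709 mm⁴.
For the y-axis: x̄ = 42 mm.
Repeating about the centroidal y-axis gives I_y = 853 077 mm⁴.
Polar second moment: J = I_x + I_y = 20 751 787 mm⁴.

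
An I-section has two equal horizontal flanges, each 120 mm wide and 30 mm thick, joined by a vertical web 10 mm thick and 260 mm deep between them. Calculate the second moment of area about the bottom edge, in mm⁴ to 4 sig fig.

Split into non-overlapping primitives; take the origin at the lower-left of the bounding box.
Bottom flange: 120 × 30, A = 3 600 mm², y = 15 mm, Ī = 270 000 mm⁴.
Web: 10 × 260, A = 2 600 mm², y = 160 mm, Ī = 14 646 667 mm⁴.
Top flange: 120 × 30, A = 3 600 mm², y = 305 mm, Ī = 270 000 mm⁴.
Transfer each piece to a horizontal axis along the bottom face using Ī + A·d² with d = y − 0:
  bottom flange: d = 15 mm → contributes +1 080 000 mm⁴
  web: d = 160 mm → contributes +81 206 667 mm⁴
  top flange: d = 305 mm → contributes +335 160 000 mm⁴
Total I = 417 446 667 mm⁴.

I_base ≈ 4.174 × 10⁸ mm⁴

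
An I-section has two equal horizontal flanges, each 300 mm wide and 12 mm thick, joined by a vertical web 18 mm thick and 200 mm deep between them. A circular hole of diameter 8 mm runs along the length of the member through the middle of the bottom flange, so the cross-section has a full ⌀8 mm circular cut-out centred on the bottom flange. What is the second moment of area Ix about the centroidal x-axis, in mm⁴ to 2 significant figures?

Ix ≈ 9.2 × 10⁷ mm⁴

Split into non-overlapping primitives; take the origin at the lower-left of the bounding box.
Bottom flange: 300 × 12, A = 3 600 mm², y = 6 mm, Ī = 43 200 mm⁴.
Web: 18 × 200, A = 3 600 mm², y = 112 mm, Ī = 12 000 000 mm⁴.
Top flange: 300 × 12, A = 3 600 mm², y = 218 mm, Ī = 43 200 mm⁴.
Hole (subtracted): ⌀8, A = 50.27 mm², y = 6 mm, Ī = 201.1 mm⁴.
Centroid: ȳ = ΣA·y / ΣA = 112.5 mm.
Transfer each piece to the centroidal x-axis using Ī + A·d² with d = y − 112.5:
  bottom flange: d = -106.5 mm → contributes +40 871 967 mm⁴
  web: d = -0.4957 mm → contributes +12 000 884 mm⁴
  top flange: d = 105.5 mm → contributes +40 115 402 mm⁴
  hole: d = -106.5 mm → contributes −570 278 mm⁴
Total I = 92 417 975 mm⁴.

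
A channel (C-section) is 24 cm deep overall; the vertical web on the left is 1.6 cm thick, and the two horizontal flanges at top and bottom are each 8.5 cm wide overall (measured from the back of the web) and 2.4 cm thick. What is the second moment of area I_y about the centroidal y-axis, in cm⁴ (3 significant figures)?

I_y ≈ 461 cm⁴

Break the section into simple shapes (no overlaps), measuring from the bottom-left corner of the bounding box.
Web: 1.6 × 24, A = 38.4 cm², x = 0.8 cm, Ī = 8.192 cm⁴.
Top flange (beyond web): 6.9 × 2.4, A = 16.56 cm², x = 5.05 cm, Ī = 65.702 cm⁴.
Bottom flange (beyond web): 6.9 × 2.4, A = 16.56 cm², x = 5.05 cm, Ī = 65.702 cm⁴.
Centroid: x̄ = ΣA·x / ΣA = 2.7681 cm.
Transfer each piece to the centroidal y-axis using Ī + A·d² with d = x − 2.7681:
  web: d = -1.9681 cm → contributes +156.93 cm⁴
  top flange (beyond web): d = 2.2819 cm → contributes +151.93 cm⁴
  bottom flange (beyond web): d = 2.2819 cm → contributes +151.93 cm⁴
Total I = 460.79 cm⁴.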